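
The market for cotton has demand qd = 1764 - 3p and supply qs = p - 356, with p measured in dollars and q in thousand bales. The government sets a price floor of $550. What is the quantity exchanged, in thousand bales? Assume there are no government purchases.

Setting quantity demanded equal to quantity supplied, 1764 - 3p = p - 356, gives p* = 530 and q* = 174.
Because the floor (550) lies above the market-clearing price, it is binding.
At p = 550: qd = 1764 - 3·550 = 114 and qs = 550 - 356 = 194.
The quantity actually transacted is the short side, demand: 114.

114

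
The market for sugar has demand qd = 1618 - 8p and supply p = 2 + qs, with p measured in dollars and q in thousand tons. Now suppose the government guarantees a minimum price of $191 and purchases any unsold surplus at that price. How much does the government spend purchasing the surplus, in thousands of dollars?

Rearranging supply gives qs = p - 2. Without the control the market clears where 1618 - 8p = p - 2, i.e. p* = 180 and q* = 178.
The floor of 191 is above the equilibrium price 180, so it binds.
At p = 191: qd = 1618 - 8·191 = 90 and qs = 191 - 2 = 189.
Surplus = qs - qd = 99.
Government expenditure = surplus × support price = 99 × 191 = 18909.

18909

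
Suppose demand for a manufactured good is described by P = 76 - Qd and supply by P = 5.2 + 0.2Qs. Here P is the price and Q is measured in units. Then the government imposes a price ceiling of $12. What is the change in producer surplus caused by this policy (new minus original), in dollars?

-232.5

Rearranging demand gives Qd = 76 - P; rearranging supply gives Qs = 5P - 26. In a free market, 76 - P = 5P - 26 gives the equilibrium P* = 17, Q* = 59.
Because the ceiling (12) lies below the market-clearing price, it is binding.
At P = 12: Qd = 76 - 12 = 64 and Qs = 5·12 - 26 = 34.
Producer surplus without the control is ½ · (17 - 5.2) · 59 = 348.1.
With the ceiling, producers sell 34 units at 12, so PS = ½ · (12 - 5.2) · 34 = 115.6.
Change in producer surplus = 115.6 - 348.1 = -232.5.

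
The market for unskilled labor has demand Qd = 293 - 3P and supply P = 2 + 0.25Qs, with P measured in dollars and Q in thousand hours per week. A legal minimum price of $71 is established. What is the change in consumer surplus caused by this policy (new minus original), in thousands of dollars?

Rearranging supply gives Qs = 4P - 8. Equilibrium: 293 - 3P = 4P - 8, so 301 = 7P and P* = 43, Q* = 164.
The floor of 71 is above the equilibrium price 43, so it binds.
At P = 71: Qd = 293 - 3·71 = 80 and Qs = 4·71 - 8 = 276.
Consumer surplus without the control is ½ · (293/3 - 43) · 164 = 13448/3.
With the floor, consumers buy 80 units at 71, so CS = ½ · (293/3 - 71) · 80 = 3200/3.
Change in consumer surplus = 3200/3 - 13448/3 = -3416.

-3416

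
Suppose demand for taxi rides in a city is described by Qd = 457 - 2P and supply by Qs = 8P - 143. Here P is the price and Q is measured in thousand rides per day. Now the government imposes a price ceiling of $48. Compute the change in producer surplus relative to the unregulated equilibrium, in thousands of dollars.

Equilibrium: 457 - 2P = 8P - 143, so 600 = 10P and P* = 60, Q* = 337.
The ceiling of 48 is below the equilibrium price 60, so it binds.
At P = 48: Qd = 457 - 2·48 = 361 and Qs = 8·48 - 143 = 241.
Producer surplus without the control is ½ · (60 - 17.875) · 337 = 7098.0625.
With the ceiling, producers sell 241 units at 48, so PS = ½ · (48 - 17.875) · 241 = 3630.0625.
Change in producer surplus = 3630.0625 - 7098.0625 = -3468.

-3468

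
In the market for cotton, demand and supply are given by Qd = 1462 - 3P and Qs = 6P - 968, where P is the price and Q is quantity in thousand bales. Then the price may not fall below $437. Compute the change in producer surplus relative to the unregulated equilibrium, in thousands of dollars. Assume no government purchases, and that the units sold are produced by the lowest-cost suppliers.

4300.25

In a free market, 1462 - 3P = 6P - 968 gives the equilibrium P* = 270, Q* = 652.
Because the floor (437) lies above the market-clearing price, it is binding.
At P = 437: Qd = 1462 - 3·437 = 151 and Qs = 6·437 - 968 = 1654.
Producer surplus without the control is ½ · (270 - 484/3) · 652 = 106276/3.
With the floor, 151 units are sold at 437. The supply price at Q = 151 is 186.5, so PS = ½ · [(437 - 484/3) + (437 - 186.5)] · 151 = 476707/12.
Change in producer surplus = 476707/12 - 106276/3 = 4300.25.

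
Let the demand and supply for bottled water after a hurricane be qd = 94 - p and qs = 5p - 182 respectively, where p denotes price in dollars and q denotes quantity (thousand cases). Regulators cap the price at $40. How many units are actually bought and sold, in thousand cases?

18

Without the control the market clears where 94 - p = 5p - 182, i.e. p* = 46 and q* = 48.
The ceiling of 40 is below the equilibrium price 46, so it binds.
At p = 40: qd = 94 - 40 = 54 and qs = 5·40 - 182 = 18.
The quantity actually transacted is the short side, supply: 18.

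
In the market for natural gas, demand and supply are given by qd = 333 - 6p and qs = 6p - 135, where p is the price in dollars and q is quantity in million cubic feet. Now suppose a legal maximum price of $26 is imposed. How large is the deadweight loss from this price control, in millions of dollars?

1014

In a free market, 333 - 6p = 6p - 135 gives the equilibrium p* = 39, q* = 99.
The ceiling of 26 is below the equilibrium price 39, so it binds.
At p = 26: qd = 333 - 6·26 = 177 and qs = 6·26 - 135 = 21.
Quantity traded falls to 21. At q = 21 the demand price is (333 - 21)/6 = 52 and the supply price is (135 + 21)/6 = 26.
Deadweight loss = ½ · (52 - 26) · (99 - 21) = ½ · 26 · 78 = 1014.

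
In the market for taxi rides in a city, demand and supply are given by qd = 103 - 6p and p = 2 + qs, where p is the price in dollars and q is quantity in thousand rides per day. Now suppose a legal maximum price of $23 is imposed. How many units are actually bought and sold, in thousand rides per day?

Rearranging supply gives qs = p - 2. Setting quantity demanded equal to quantity supplied, 103 - 6p = p - 2, gives p* = 15 and q* = 13.
Since 23 is above p* = 15, the ceiling does not bind and the free-market outcome prevails.

13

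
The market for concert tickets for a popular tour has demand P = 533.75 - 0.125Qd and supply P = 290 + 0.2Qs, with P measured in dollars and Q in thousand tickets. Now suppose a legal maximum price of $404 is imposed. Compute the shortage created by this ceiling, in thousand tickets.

468

Rearranging demand gives Qd = 4270 - 8P; rearranging supply gives Qs = 5P - 1450. Equilibrium: 4270 - 8P = 5P - 1450, so 5720 = 13P and P* = 440, Q* = 750.
Since 404 < 440, the ceiling is binding.
At P = 404: Qd = 4270 - 8·404 = 1038 and Qs = 5·404 - 1450 = 570.
Shortage = Qd - Qs = 1038 - 570 = 468.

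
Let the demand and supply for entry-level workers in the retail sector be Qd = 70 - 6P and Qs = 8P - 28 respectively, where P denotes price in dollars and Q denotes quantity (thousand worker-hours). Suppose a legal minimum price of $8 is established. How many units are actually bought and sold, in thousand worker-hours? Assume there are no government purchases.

In a free market, 70 - 6P = 8P - 28 gives the equilibrium P* = 7, Q* = 28.
The floor of 8 is above the equilibrium price 7, so it binds.
At P = 8: Qd = 70 - 6·8 = 22 and Qs = 8·8 - 28 = 36.
The quantity actually transacted is the short side, demand: 22.

22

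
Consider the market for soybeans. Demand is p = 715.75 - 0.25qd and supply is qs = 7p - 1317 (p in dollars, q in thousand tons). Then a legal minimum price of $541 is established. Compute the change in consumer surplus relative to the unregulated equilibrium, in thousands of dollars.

Rearranging demand gives qd = 2863 - 4p. Equilibrium: 2863 - 4p = 7p - 1317, so 4180 = 11p and p* = 380, q* = 1343.
Because the floor (541) lies above the market-clearing price, it is binding.
At p = 541: qd = 2863 - 4·541 = 699 and qs = 7·541 - 1317 = 2470.
Consumer surplus without the control is ½ · (715.75 - 380) · 1343 = 225456.125.
With the floor, consumers buy 699 units at 541, so CS = ½ · (715.75 - 541) · 699 = 61075.125.
Change in consumer surplus = 61075.125 - 225456.125 = -164381.

-164381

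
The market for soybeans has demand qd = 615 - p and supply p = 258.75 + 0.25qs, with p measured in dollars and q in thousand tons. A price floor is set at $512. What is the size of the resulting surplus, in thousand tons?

910

Rearranging supply gives qs = 4p - 1035. Setting quantity demanded equal to quantity supplied, 615 - p = 4p - 1035, gives p* = 330 and q* = 285.
Since 512 > 330, the floor is binding.
At p = 512: qd = 615 - 512 = 103 and qs = 4·512 - 1035 = 1013.
Surplus = qs - qd = 1013 - 103 = 910.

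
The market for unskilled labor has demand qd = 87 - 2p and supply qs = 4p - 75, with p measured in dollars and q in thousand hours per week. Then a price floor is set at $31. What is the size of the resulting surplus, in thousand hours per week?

Equilibrium: 87 - 2p = 4p - 75, so 162 = 6p and p* = 27, q* = 33.
Since 31 > 27, the floor is binding.
At p = 31: qd = 87 - 2·31 = 25 and qs = 4·31 - 75 = 49.
Surplus = qs - qd = 49 - 25 = 24.

24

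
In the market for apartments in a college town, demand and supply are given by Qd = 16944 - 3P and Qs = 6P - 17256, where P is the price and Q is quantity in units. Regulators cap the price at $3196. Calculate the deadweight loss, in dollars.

Setting quantity demanded equal to quantity supplied, 16944 - 3P = 6P - 17256, gives P* = 3800 and Q* = 5544.
Because the ceiling (3196) lies below the market-clearing price, it is binding.
At P = 3196: Qd = 16944 - 3·3196 = 7356 and Qs = 6·3196 - 17256 = 1920.
Quantity traded falls to 1920. At Q = 1920 the demand price is (16944 - 1920)/3 = 5008 and the supply price is (17256 + 1920)/6 = 3196.
Deadweight loss = ½ · (5008 - 3196) · (5544 - 1920) = ½ · 1812 · 3624 = 3283344.

3283344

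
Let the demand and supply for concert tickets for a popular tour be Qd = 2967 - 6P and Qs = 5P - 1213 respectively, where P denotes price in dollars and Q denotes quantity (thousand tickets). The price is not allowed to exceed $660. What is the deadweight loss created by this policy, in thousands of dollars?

0

In a free market, 2967 - 6P = 5P - 1213 gives the equilibrium P* = 380, Q* = 687.
Since 660 is above P* = 380, the ceiling does not bind and the free-market outcome prevails.
Since the control does not bind, no trades are prevented and deadweight loss is zero.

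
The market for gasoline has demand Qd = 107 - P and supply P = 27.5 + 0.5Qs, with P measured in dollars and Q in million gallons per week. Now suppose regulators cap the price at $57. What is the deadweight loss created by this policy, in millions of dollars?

Rearranging supply gives Qs = 2P - 55. In a free market, 107 - P = 2P - 55 gives the equilibrium P* = 54, Q* = 53.
Since 57 is above P* = 54, the ceiling does not bind and the free-market outcome prevails.
Since the control does not bind, no trades are prevented and deadweight loss is zero.

0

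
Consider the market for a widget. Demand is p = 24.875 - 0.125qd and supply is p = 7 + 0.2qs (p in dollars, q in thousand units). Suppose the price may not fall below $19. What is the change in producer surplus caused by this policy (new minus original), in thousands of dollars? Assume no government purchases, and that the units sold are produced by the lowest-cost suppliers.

Rearranging demand gives qd = 199 - 8p; rearranging supply gives qs = 5p - 35. Without the control the market clears where 199 - 8p = 5p - 35, i.e. p* = 18 and q* = 55.
The floor of 19 is above the equilibrium price 18, so it binds.
At p = 19: qd = 199 - 8·19 = 47 and qs = 5·19 - 35 = 60.
Producer surplus without the control is ½ · (18 - 7) · 55 = 302.5.
With the floor, 47 units are sold at 19. The supply price at q = 47 is 16.4, so PS = ½ · [(19 - 7) + (19 - 16.4)] · 47 = 343.1.
Change in producer surplus = 343.1 - 302.5 = 40.6.

40.6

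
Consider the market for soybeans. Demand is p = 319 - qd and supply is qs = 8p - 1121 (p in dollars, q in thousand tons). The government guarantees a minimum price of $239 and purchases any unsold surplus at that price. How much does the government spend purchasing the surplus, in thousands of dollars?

Rearranging demand gives qd = 319 - p. Without the control the market clears where 319 - p = 8p - 1121, i.e. p* = 160 and q* = 159.
Since 239 > 160, the floor is binding.
At p = 239: qd = 319 - 239 = 80 and qs = 8·239 - 1121 = 791.
Surplus = qs - qd = 711.
Government expenditure = surplus × support price = 711 × 239 = 169929.

169929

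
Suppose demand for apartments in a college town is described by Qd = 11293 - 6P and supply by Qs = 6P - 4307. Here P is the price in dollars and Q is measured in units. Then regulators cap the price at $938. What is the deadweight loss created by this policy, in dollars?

Setting quantity demanded equal to quantity supplied, 11293 - 6P = 6P - 4307, gives P* = 1300 and Q* = 3493.
Because the ceiling (938) lies below the market-clearing price, it is binding.
At P = 938: Qd = 11293 - 6·938 = 5665 and Qs = 6·938 - 4307 = 1321.
Quantity traded falls to 1321. At Q = 1321 the demand price is (11293 - 1321)/6 = 1662 and the supply price is (4307 + 1321)/6 = 938.
Deadweight loss = ½ · (1662 - 938) · (3493 - 1321) = ½ · 724 · 2172 = 786264.

786264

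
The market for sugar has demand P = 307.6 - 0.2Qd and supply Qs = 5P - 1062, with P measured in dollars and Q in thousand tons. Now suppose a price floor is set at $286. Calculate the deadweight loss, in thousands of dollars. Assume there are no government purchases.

Rearranging demand gives Qd = 1538 - 5P. Equilibrium: 1538 - 5P = 5P - 1062, so 2600 = 10P and P* = 260, Q* = 238.
Since 286 > 260, the floor is binding.
At P = 286: Qd = 1538 - 5·286 = 108 and Qs = 5·286 - 1062 = 368.
Quantity traded falls to 108. At Q = 108 the demand price is (1538 - 108)/5 = 286 and the supply price is (1062 + 108)/5 = 234.
Deadweight loss = ½ · (286 - 234) · (238 - 108) = ½ · 52 · 130 = 3380.

3380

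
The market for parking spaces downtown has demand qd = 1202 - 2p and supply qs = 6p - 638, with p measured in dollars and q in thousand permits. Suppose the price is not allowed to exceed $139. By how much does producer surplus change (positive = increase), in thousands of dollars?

-42679

In a free market, 1202 - 2p = 6p - 638 gives the equilibrium p* = 230, q* = 742.
Since 139 < 230, the ceiling is binding.
At p = 139: qd = 1202 - 2·139 = 924 and qs = 6·139 - 638 = 196.
Producer surplus without the control is ½ · (230 - 319/3) · 742 = 137641/3.
With the ceiling, producers sell 196 units at 139, so PS = ½ · (139 - 319/3) · 196 = 9604/3.
Change in producer surplus = 9604/3 - 137641/3 = -42679.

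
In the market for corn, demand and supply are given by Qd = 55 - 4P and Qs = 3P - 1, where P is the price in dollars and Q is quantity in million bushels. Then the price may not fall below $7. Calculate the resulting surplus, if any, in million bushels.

In a free market, 55 - 4P = 3P - 1 gives the equilibrium P* = 8, Q* = 23.
The floor of 7 is below the equilibrium price 8, so it is not binding; the market clears at P* = 8, Q* = 23.
Since the control does not bind, there is no surplus.

0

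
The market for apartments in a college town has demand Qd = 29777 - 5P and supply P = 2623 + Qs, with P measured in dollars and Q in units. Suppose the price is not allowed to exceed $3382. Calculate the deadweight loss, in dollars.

2443394.4

Rearranging supply gives Qs = P - 2623. Without the control the market clears where 29777 - 5P = P - 2623, i.e. P* = 5400 and Q* = 2777.
Because the ceiling (3382) lies below the market-clearing price, it is binding.
At P = 3382: Qd = 29777 - 5·3382 = 12867 and Qs = 3382 - 2623 = 759.
Quantity traded falls to 759. At Q = 759 the demand price is (29777 - 759)/5 = 5803.6 and the supply price is 2623 + 759 = 3382.
Deadweight loss = ½ · (5803.6 - 3382) · (2777 - 759) = ½ · 2421.6 · 2018 = 2443394.4.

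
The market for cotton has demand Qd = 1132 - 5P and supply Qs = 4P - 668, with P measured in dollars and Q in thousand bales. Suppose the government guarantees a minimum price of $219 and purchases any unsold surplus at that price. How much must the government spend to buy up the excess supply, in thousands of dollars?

37449

Equilibrium: 1132 - 5P = 4P - 668, so 1800 = 9P and P* = 200, Q* = 132.
The floor of 219 is above the equilibrium price 200, so it binds.
At P = 219: Qd = 1132 - 5·219 = 37 and Qs = 4·219 - 668 = 208.
Surplus = Qs - Qd = 171.
Government expenditure = surplus × support price = 171 × 219 = 37449.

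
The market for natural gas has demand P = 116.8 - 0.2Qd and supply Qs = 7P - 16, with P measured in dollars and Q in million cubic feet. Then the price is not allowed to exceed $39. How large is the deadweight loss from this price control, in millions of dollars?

1016.4

Rearranging demand gives Qd = 584 - 5P. Equilibrium: 584 - 5P = 7P - 16, so 600 = 12P and P* = 50, Q* = 334.
Since 39 < 50, the ceiling is binding.
At P = 39: Qd = 584 - 5·39 = 389 and Qs = 7·39 - 16 = 257.
Quantity traded falls to 257. At Q = 257 the demand price is (584 - 257)/5 = 65.4 and the supply price is (16 + 257)/7 = 39.
Deadweight loss = ½ · (65.4 - 39) · (334 - 257) = ½ · 26.4 · 77 = 1016.4.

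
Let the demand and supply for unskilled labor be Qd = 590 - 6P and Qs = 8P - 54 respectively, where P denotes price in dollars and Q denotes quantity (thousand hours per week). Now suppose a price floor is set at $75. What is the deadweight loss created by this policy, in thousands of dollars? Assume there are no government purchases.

Without the control the market clears where 590 - 6P = 8P - 54, i.e. P* = 46 and Q* = 314.
Since 75 > 46, the floor is binding.
At P = 75: Qd = 590 - 6·75 = 140 and Qs = 8·75 - 54 = 546.
Quantity traded falls to 140. At Q = 140 the demand price is (590 - 140)/6 = 75 and the supply price is (54 + 140)/8 = 24.25.
Deadweight loss = ½ · (75 - 24.25) · (314 - 140) = ½ · 50.75 · 174 = 4415.25.

4415.25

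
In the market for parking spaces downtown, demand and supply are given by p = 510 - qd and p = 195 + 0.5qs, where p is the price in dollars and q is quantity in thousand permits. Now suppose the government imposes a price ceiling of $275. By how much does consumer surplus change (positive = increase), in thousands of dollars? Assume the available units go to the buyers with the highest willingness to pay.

Rearranging demand gives qd = 510 - p; rearranging supply gives qs = 2p - 390. Equilibrium: 510 - p = 2p - 390, so 900 = 3p and p* = 300, q* = 210.
Because the ceiling (275) lies below the market-clearing price, it is binding.
At p = 275: qd = 510 - 275 = 235 and qs = 2·275 - 390 = 160.
Consumer surplus without the control is ½ · (510 - 300) · 210 = 22050.
With the ceiling, 160 units are sold at 275 (assume they go to the highest-value buyers). The demand price at q = 160 is 350, so CS = ½ · [(510 - 275) + (350 - 275)] · 160 = 24800.
Change in consumer surplus = 24800 - 22050 = 2750.

2750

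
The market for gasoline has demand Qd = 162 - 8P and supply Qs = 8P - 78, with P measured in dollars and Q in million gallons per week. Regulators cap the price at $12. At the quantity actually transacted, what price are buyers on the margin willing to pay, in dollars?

18

Setting quantity demanded equal to quantity supplied, 162 - 8P = 8P - 78, gives P* = 15 and Q* = 42.
Because the ceiling (12) lies below the market-clearing price, it is binding.
At P = 12: Qd = 162 - 8·12 = 66 and Qs = 8·12 - 78 = 18.
Only 18 units reach the market. On the demand curve, the marginal buyer's willingness to pay at Q = 18 is (162 - 18)/8 = 18.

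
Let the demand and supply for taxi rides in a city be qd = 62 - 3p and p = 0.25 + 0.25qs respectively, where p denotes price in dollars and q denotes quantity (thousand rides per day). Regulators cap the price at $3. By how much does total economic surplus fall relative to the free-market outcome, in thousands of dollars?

Rearranging supply gives qs = 4p - 1. Without the control the market clears where 62 - 3p = 4p - 1, i.e. p* = 9 and q* = 35.
Because the ceiling (3) lies below the market-clearing price, it is binding.
At p = 3: qd = 62 - 3·3 = 53 and qs = 4·3 - 1 = 11.
Quantity traded falls to 11. At q = 11 the demand price is (62 - 11)/3 = 17 and the supply price is (1 + 11)/4 = 3.
Deadweight loss = ½ · (17 - 3) · (35 - 11) = ½ · 14 · 24 = 168.

168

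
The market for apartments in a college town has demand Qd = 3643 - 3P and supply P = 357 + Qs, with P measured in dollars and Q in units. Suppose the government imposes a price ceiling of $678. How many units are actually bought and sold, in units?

Rearranging supply gives Qs = P - 357. Without the control the market clears where 3643 - 3P = P - 357, i.e. P* = 1000 and Q* = 643.
Since 678 < 1000, the ceiling is binding.
At P = 678: Qd = 3643 - 3·678 = 1609 and Qs = 678 - 357 = 321.
The quantity actually transacted is the short side, supply: 321.

321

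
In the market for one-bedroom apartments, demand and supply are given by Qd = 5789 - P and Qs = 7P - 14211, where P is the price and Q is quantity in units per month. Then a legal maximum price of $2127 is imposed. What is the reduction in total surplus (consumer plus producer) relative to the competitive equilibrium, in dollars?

Without the control the market clears where 5789 - P = 7P - 14211, i.e. P* = 2500 and Q* = 3289.
Since 2127 < 2500, the ceiling is binding.
At P = 2127: Qd = 5789 - 2127 = 3662 and Qs = 7·2127 - 14211 = 678.
Quantity traded falls to 678. At Q = 678 the demand price is 5789 - 678 = 5111 and the supply price is (14211 + 678)/7 = 2127.
Deadweight loss = ½ · (5111 - 2127) · (3289 - 678) = ½ · 2984 · 2611 = 3895612.

3895612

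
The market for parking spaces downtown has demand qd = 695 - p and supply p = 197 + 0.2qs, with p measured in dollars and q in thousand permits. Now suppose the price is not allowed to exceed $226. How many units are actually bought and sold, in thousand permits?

Rearranging supply gives qs = 5p - 985. Without the control the market clears where 695 - p = 5p - 985, i.e. p* = 280 and q* = 415.
The ceiling of 226 is below the equilibrium price 280, so it binds.
At p = 226: qd = 695 - 226 = 469 and qs = 5·226 - 985 = 145.
The quantity actually transacted is the short side, supply: 145.

145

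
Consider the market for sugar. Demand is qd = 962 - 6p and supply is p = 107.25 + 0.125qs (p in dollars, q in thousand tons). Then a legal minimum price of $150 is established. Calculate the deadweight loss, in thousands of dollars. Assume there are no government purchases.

Rearranging supply gives qs = 8p - 858. Equilibrium: 962 - 6p = 8p - 858, so 1820 = 14p and p* = 130, q* = 182.
Since 150 > 130, the floor is binding.
At p = 150: qd = 962 - 6·150 = 62 and qs = 8·150 - 858 = 342.
Quantity traded falls to 62. At q = 62 the demand price is (962 - 62)/6 = 150 and the supply price is (858 + 62)/8 = 115.
Deadweight loss = ½ · (150 - 115) · (182 - 62) = ½ · 35 · 120 = 2100.

2100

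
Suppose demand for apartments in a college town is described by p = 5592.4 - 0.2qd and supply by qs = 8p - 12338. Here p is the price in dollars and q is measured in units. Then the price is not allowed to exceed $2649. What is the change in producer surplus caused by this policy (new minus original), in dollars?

Rearranging demand gives qd = 27962 - 5p. Equilibrium: 27962 - 5p = 8p - 12338, so 40300 = 13p and p* = 3100, q* = 12462.
Because the ceiling (2649) lies below the market-clearing price, it is binding.
At p = 2649: qd = 27962 - 5·2649 = 14717 and qs = 8·2649 - 12338 = 8854.
Producer surplus without the control is ½ · (3100 - 1542.25) · 12462 = 9706340.25.
With the ceiling, producers sell 8854 units at 2649, so PS = ½ · (2649 - 1542.25) · 8854 = 4899582.25.
Change in producer surplus = 4899582.25 - 9706340.25 = -4806758.

-4806758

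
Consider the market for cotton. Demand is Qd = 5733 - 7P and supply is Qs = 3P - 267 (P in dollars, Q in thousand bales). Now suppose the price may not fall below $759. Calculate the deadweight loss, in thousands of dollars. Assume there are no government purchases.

In a free market, 5733 - 7P = 3P - 267 gives the equilibrium P* = 600, Q* = 1533.
Since 759 > 600, the floor is binding.
At P = 759: Qd = 5733 - 7·759 = 420 and Qs = 3·759 - 267 = 2010.
Quantity traded falls to 420. At Q = 420 the demand price is (5733 - 420)/7 = 759 and the supply price is (267 + 420)/3 = 229.
Deadweight loss = ½ · (759 - 229) · (1533 - 420) = ½ · 530 · 1113 = 294945.

294945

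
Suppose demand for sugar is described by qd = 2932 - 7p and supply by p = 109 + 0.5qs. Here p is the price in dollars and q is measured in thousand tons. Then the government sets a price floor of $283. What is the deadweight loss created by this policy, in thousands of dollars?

0

Rearranging supply gives qs = 2p - 218. Setting quantity demanded equal to quantity supplied, 2932 - 7p = 2p - 218, gives p* = 350 and q* = 482.
The floor of 283 is below the equilibrium price 350, so it is not binding; the market clears at p* = 350, q* = 482.
Since the control does not bind, no trades are prevented and deadweight loss is zero.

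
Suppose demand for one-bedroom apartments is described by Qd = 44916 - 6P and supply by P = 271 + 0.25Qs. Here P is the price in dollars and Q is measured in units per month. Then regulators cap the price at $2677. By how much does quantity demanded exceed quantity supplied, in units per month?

Rearranging supply gives Qs = 4P - 1084. Without the control the market clears where 44916 - 6P = 4P - 1084, i.e. P* = 4600 and Q* = 17316.
The ceiling of 2677 is below the equilibrium price 4600, so it binds.
At P = 2677: Qd = 44916 - 6·2677 = 28854 and Qs = 4·2677 - 1084 = 9624.
Shortage = Qd - Qs = 28854 - 9624 = 19230.

19230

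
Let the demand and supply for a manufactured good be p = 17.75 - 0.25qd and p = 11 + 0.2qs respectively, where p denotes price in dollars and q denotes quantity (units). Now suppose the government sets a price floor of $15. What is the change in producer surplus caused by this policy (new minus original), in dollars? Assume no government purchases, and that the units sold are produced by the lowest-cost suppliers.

9.4

Rearranging demand gives qd = 71 - 4p; rearranging supply gives qs = 5p - 55. In a free market, 71 - 4p = 5p - 55 gives the equilibrium p* = 14, q* = 15.
Since 15 > 14, the floor is binding.
At p = 15: qd = 71 - 4·15 = 11 and qs = 5·15 - 55 = 20.
Producer surplus without the control is ½ · (14 - 11) · 15 = 22.5.
With the floor, 11 units are sold at 15. The supply price at q = 11 is 13.2, so PS = ½ · [(15 - 11) + (15 - 13.2)] · 11 = 31.9.
Change in producer surplus = 31.9 - 22.5 = 9.4.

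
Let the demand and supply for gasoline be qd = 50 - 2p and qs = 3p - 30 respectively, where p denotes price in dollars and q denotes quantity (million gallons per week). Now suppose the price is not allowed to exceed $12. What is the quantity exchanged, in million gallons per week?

6

In a free market, 50 - 2p = 3p - 30 gives the equilibrium p* = 16, q* = 18.
Because the ceiling (12) lies below the market-clearing price, it is binding.
At p = 12: qd = 50 - 2·12 = 26 and qs = 3·12 - 30 = 6.
The quantity actually transacted is the short side, supply: 6.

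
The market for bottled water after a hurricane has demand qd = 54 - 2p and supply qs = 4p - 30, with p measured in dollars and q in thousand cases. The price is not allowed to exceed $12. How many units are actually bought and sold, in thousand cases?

In a free market, 54 - 2p = 4p - 30 gives the equilibrium p* = 14, q* = 26.
Because the ceiling (12) lies below the market-clearing price, it is binding.
At p = 12: qd = 54 - 2·12 = 30 and qs = 4·12 - 30 = 18.
The quantity actually transacted is the short side, supply: 18.

18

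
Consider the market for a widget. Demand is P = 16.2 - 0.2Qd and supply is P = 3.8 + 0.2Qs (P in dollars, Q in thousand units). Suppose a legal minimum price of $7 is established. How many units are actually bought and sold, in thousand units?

Rearranging demand gives Qd = 81 - 5P; rearranging supply gives Qs = 5P - 19. In a free market, 81 - 5P = 5P - 19 gives the equilibrium P* = 10, Q* = 31.
Since 7 is below P* = 10, the floor does not bind and the free-market outcome prevails.

31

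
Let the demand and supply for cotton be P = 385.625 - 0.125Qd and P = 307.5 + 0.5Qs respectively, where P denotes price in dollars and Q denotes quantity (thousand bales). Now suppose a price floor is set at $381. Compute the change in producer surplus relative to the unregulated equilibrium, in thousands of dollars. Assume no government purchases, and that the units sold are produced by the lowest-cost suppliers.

Rearranging demand gives Qd = 3085 - 8P; rearranging supply gives Qs = 2P - 615. In a free market, 3085 - 8P = 2P - 615 gives the equilibrium P* = 370, Q* = 125.
Since 381 > 370, the floor is binding.
At P = 381: Qd = 3085 - 8·381 = 37 and Qs = 2·381 - 615 = 147.
Producer surplus without the control is ½ · (370 - 307.5) · 125 = 3906.25.
With the floor, 37 units are sold at 381. The supply price at Q = 37 is 326, so PS = ½ · [(381 - 307.5) + (381 - 326)] · 37 = 2377.25.
Change in producer surplus = 2377.25 - 3906.25 = -1529.

-1529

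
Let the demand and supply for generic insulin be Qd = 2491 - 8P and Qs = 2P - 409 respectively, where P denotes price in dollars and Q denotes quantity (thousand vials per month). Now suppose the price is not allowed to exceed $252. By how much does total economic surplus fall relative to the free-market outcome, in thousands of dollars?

1805

In a free market, 2491 - 8P = 2P - 409 gives the equilibrium P* = 290, Q* = 171.
The ceiling of 252 is below the equilibrium price 290, so it binds.
At P = 252: Qd = 2491 - 8·252 = 475 and Qs = 2·252 - 409 = 95.
Quantity traded falls to 95. At Q = 95 the demand price is (2491 - 95)/8 = 299.5 and the supply price is (409 + 95)/2 = 252.
Deadweight loss = ½ · (299.5 - 252) · (171 - 95) = ½ · 47.5 · 76 = 1805.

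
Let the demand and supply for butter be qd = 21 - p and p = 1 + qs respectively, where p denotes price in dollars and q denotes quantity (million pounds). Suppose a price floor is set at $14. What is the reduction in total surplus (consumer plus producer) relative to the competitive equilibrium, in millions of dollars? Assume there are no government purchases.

9

Rearranging supply gives qs = p - 1. Equilibrium: 21 - p = p - 1, so 22 = 2p and p* = 11, q* = 10.
The floor of 14 is above the equilibrium price 11, so it binds.
At p = 14: qd = 21 - 14 = 7 and qs = 14 - 1 = 13.
Quantity traded falls to 7. At q = 7 the demand price is 21 - 7 = 14 and the supply price is 1 + 7 = 8.
Deadweight loss = ½ · (14 - 8) · (10 - 7) = ½ · 6 · 3 = 9.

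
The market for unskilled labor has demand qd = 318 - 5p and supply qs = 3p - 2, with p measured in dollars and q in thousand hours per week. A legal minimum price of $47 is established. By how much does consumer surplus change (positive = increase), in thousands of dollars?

-703.5

Setting quantity demanded equal to quantity supplied, 318 - 5p = 3p - 2, gives p* = 40 and q* = 118.
Since 47 > 40, the floor is binding.
At p = 47: qd = 318 - 5·47 = 83 and qs = 3·47 - 2 = 139.
Consumer surplus without the control is ½ · (63.6 - 40) · 118 = 1392.4.
With the floor, consumers buy 83 units at 47, so CS = ½ · (63.6 - 47) · 83 = 688.9.
Change in consumer surplus = 688.9 - 1392.4 = -703.5.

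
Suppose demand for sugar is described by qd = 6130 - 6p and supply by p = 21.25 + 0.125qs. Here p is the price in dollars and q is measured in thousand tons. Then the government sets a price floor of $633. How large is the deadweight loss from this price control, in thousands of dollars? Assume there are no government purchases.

175817.25

Rearranging supply gives qs = 8p - 170. Without the control the market clears where 6130 - 6p = 8p - 170, i.e. p* = 450 and q* = 3430.
Because the floor (633) lies above the market-clearing price, it is binding.
At p = 633: qd = 6130 - 6·633 = 2332 and qs = 8·633 - 170 = 4894.
Quantity traded falls to 2332. At q = 2332 the demand price is (6130 - 2332)/6 = 633 and the supply price is (170 + 2332)/8 = 312.75.
Deadweight loss = ½ · (633 - 312.75) · (3430 - 2332) = ½ · 320.25 · 1098 = 175817.25.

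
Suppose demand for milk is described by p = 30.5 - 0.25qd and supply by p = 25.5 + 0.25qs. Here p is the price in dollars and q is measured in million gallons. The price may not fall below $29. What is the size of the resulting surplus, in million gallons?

Rearranging demand gives qd = 122 - 4p; rearranging supply gives qs = 4p - 102. Without the control the market clears where 122 - 4p = 4p - 102, i.e. p* = 28 and q* = 10.
Because the floor (29) lies above the market-clearing price, it is binding.
At p = 29: qd = 122 - 4·29 = 6 and qs = 4·29 - 102 = 14.
Surplus = qs - qd = 14 - 6 = 8.

8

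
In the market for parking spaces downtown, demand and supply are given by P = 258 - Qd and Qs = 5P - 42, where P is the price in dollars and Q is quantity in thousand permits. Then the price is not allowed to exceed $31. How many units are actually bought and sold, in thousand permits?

Rearranging demand gives Qd = 258 - P. Setting quantity demanded equal to quantity supplied, 258 - P = 5P - 42, gives P* = 50 and Q* = 208.
The ceiling of 31 is below the equilibrium price 50, so it binds.
At P = 31: Qd = 258 - 31 = 227 and Qs = 5·31 - 42 = 113.
The quantity actually transacted is the short side, supply: 113.

113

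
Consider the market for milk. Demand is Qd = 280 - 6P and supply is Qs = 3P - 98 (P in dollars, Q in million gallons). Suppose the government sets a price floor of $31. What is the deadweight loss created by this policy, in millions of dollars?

Setting quantity demanded equal to quantity supplied, 280 - 6P = 3P - 98, gives P* = 42 and Q* = 28.
Since 31 is below P* = 42, the floor does not bind and the free-market outcome prevails.
Since the control does not bind, no trades are prevented and deadweight loss is zero.

0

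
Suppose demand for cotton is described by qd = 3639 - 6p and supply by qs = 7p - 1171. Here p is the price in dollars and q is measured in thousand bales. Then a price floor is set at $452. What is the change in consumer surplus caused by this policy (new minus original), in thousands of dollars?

In a free market, 3639 - 6p = 7p - 1171 gives the equilibrium p* = 370, q* = 1419.
Since 452 > 370, the floor is binding.
At p = 452: qd = 3639 - 6·452 = 927 and qs = 7·452 - 1171 = 1993.
Consumer surplus without the control is ½ · (606.5 - 370) · 1419 = 167796.75.
With the floor, consumers buy 927 units at 452, so CS = ½ · (606.5 - 452) · 927 = 71610.75.
Change in consumer surplus = 71610.75 - 167796.75 = -96186.

-96186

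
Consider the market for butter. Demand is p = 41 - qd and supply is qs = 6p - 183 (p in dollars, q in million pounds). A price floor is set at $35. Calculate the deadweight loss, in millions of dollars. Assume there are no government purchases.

5.25

Rearranging demand gives qd = 41 - p. Without the control the market clears where 41 - p = 6p - 183, i.e. p* = 32 and q* = 9.
Because the floor (35) lies above the market-clearing price, it is binding.
At p = 35: qd = 41 - 35 = 6 and qs = 6·35 - 183 = 27.
Quantity traded falls to 6. At q = 6 the demand price is 41 - 6 = 35 and the supply price is (183 + 6)/6 = 31.5.
Deadweight loss = ½ · (35 - 31.5) · (9 - 6) = ½ · 3.5 · 3 = 5.25.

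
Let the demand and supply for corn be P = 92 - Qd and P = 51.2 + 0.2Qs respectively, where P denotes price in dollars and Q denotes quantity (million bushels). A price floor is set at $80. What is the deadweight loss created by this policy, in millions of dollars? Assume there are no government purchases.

Rearranging demand gives Qd = 92 - P; rearranging supply gives Qs = 5P - 256. Setting quantity demanded equal to quantity supplied, 92 - P = 5P - 256, gives P* = 58 and Q* = 34.
Since 80 > 58, the floor is binding.
At P = 80: Qd = 92 - 80 = 12 and Qs = 5·80 - 256 = 144.
Quantity traded falls to 12. At Q = 12 the demand price is 92 - 12 = 80 and the supply price is (256 + 12)/5 = 53.6.
Deadweight loss = ½ · (80 - 53.6) · (34 - 12) = ½ · 26.4 · 22 = 290.4.

290.4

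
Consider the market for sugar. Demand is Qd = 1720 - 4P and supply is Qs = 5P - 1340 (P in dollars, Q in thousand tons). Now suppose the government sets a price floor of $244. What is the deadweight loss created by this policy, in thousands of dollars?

Equilibrium: 1720 - 4P = 5P - 1340, so 3060 = 9P and P* = 340, Q* = 360.
Since 244 is below P* = 340, the floor does not bind and the free-market outcome prevails.
Since the control does not bind, no trades are prevented and deadweight loss is zero.

0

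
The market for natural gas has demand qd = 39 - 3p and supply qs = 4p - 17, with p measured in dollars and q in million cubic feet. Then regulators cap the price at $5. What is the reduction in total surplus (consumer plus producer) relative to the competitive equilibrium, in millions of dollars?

42

Equilibrium: 39 - 3p = 4p - 17, so 56 = 7p and p* = 8, q* = 15.
Because the ceiling (5) lies below the market-clearing price, it is binding.
At p = 5: qd = 39 - 3·5 = 24 and qs = 4·5 - 17 = 3.
Quantity traded falls to 3. At q = 3 the demand price is (39 - 3)/3 = 12 and the supply price is (17 + 3)/4 = 5.
Deadweight loss = ½ · (12 - 5) · (15 - 3) = ½ · 7 · 12 = 42.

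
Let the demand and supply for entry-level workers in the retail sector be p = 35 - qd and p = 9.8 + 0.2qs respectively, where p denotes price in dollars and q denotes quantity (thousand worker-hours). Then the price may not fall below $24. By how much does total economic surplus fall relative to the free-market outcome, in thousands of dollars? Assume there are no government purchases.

60

Rearranging demand gives qd = 35 - p; rearranging supply gives qs = 5p - 49. Without the control the market clears where 35 - p = 5p - 49, i.e. p* = 14 and q* = 21.
The floor of 24 is above the equilibrium price 14, so it binds.
At p = 24: qd = 35 - 24 = 11 and qs = 5·24 - 49 = 71.
Quantity traded falls to 11. At q = 11 the demand price is 35 - 11 = 24 and the supply price is (49 + 11)/5 = 12.
Deadweight loss = ½ · (24 - 12) · (21 - 11) = ½ · 12 · 10 = 60.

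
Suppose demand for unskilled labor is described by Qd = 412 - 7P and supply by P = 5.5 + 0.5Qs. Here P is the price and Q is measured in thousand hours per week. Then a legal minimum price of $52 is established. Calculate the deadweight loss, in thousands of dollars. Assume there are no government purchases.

393.75

Rearranging supply gives Qs = 2P - 11. Without the control the market clears where 412 - 7P = 2P - 11, i.e. P* = 47 and Q* = 83.
The floor of 52 is above the equilibrium price 47, so it binds.
At P = 52: Qd = 412 - 7·52 = 48 and Qs = 2·52 - 11 = 93.
Quantity traded falls to 48. At Q = 48 the demand price is (412 - 48)/7 = 52 and the supply price is (11 + 48)/2 = 29.5.
Deadweight loss = ½ · (52 - 29.5) · (83 - 48) = ½ · 22.5 · 35 = 393.75.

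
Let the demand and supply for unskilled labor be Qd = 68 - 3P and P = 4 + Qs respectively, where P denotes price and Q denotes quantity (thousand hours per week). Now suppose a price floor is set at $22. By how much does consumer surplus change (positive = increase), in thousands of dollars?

Rearranging supply gives Qs = P - 4. In a free market, 68 - 3P = P - 4 gives the equilibrium P* = 18, Q* = 14.
The floor of 22 is above the equilibrium price 18, so it binds.
At P = 22: Qd = 68 - 3·22 = 2 and Qs = 22 - 4 = 18.
Consumer surplus without the control is ½ · (68/3 - 18) · 14 = 98/3.
With the floor, consumers buy 2 units at 22, so CS = ½ · (68/3 - 22) · 2 = 2/3.
Change in consumer surplus = 2/3 - 98/3 = -32.

-32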